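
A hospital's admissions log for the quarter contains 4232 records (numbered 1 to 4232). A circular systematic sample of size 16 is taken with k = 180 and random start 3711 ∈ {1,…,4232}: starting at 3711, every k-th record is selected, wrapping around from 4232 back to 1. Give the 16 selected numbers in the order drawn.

3711, 3891, 4071, 19, 199, 379, 559, 739, 919, 1099, 1279, 1459, 1639, 1819, 1999, 2179

Selection 1: 3711
Selection 2: 3711 + 180 = 3891
Selection 3: 3891 + 180 = 4071
Selection 4: 4071 + 180 = 4251 → 4251 − 4232 = 19
Selection 5: 19 + 180 = 199
Selection 6: 199 + 180 = 379
Selection 7: 379 + 180 = 559
Selection 8: 559 + 180 = 739
Selection 9: 739 + 180 = 919
Selection 10: 919 + 180 = 1099
Selection 11: 1099 + 180 = 1279
Selection 12: 1279 + 180 = 1459
Selection 13: 1459 + 180 = 1639
Selection 14: 1639 + 180 = 1819
Selection 15: 1819 + 180 = 1999
Selection 16: 1999 + 180 = 2179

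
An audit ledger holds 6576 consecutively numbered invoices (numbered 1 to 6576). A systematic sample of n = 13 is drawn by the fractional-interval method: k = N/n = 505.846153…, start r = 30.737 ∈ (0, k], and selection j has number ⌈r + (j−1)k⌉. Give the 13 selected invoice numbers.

31, 537, 1043, 1549, 2055, 2560, 3066, 3572, 4078, 4584, 5090, 5596, 6101

j=1: r + 0k = 30.737 → ⌈·⌉ = 31
j=2: r + 1k = 536.583153… → ⌈·⌉ = 537
j=3: r + 2k = 1042.429307… → ⌈·⌉ = 1043
j=4: r + 3k = 1548.275461… → ⌈·⌉ = 1549
j=5: r + 4k = 2054.121615… → ⌈·⌉ = 2055
j=6: r + 5k = 2559.967769… → ⌈·⌉ = 2560
j=7: r + 6k = 3065.813923… → ⌈·⌉ = 3066
j=8: r + 7k = 3571.660076… → ⌈·⌉ = 3572
j=9: r + 8k = 4077.506230… → ⌈·⌉ = 4078
j=10: r + 9k = 4583.352384… → ⌈·⌉ = 4584
j=11: r + 10k = 5089.198538… → ⌈·⌉ = 5090
j=12: r + 11k = 5595.044692… → ⌈·⌉ = 5596
j=13: r + 12k = 6100.890846… → ⌈·⌉ = 6101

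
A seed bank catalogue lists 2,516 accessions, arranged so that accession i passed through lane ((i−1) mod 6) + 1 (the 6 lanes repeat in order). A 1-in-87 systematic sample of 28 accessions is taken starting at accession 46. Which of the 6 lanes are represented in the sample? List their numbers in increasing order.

Consecutive selections differ by k = 87, so their lane numbers differ by 87 mod 6 = 3.
gcd(87, 6) = 3, so the sample visits 6/3 = 2 distinct residues mod 6.
Start 46 is lane 4; the lanes hit are 1, 4.

1, 4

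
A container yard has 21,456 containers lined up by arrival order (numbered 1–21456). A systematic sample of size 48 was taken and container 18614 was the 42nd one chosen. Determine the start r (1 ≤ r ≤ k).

k = 21456/48 = 447
r = 18614 − (42−1)×447 = 18614 − 18327 = 287

287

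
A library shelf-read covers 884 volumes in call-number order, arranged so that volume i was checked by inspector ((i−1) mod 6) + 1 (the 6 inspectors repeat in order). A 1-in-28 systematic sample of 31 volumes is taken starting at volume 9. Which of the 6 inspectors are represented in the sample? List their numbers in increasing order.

1, 3, 5

Consecutive selections differ by k = 28, so their inspector numbers differ by 28 mod 6 = 4.
gcd(28, 6) = 2, so the sample visits 6/2 = 3 distinct residues mod 6.
Start 9 is inspector 3; the inspectors hit are 1, 3, 5.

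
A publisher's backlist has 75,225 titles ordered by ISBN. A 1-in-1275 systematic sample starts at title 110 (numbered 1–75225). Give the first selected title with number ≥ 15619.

k = 1275
Steps past start: ⌈(15619 − 110)/1275⌉ = ⌈15509/1275⌉ = 13
Selected title: 110 + 13×1275 = 16685

16685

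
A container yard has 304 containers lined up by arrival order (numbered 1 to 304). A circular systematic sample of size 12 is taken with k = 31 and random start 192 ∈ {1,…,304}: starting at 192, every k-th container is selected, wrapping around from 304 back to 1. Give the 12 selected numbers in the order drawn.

Selection 1: 192
Selection 2: 192 + 31 = 223
Selection 3: 223 + 31 = 254
Selection 4: 254 + 31 = 285
Selection 5: 285 + 31 = 316 → 316 − 304 = 12
Selection 6: 12 + 31 = 43
Selection 7: 43 + 31 = 74
Selection 8: 74 + 31 = 105
Selection 9: 105 + 31 = 136
Selection 10: 136 + 31 = 167
Selection 11: 167 + 31 = 198
Selection 12: 198 + 31 = 229

192, 223, 254, 285, 12, 43, 74, 105, 136, 167, 198, 229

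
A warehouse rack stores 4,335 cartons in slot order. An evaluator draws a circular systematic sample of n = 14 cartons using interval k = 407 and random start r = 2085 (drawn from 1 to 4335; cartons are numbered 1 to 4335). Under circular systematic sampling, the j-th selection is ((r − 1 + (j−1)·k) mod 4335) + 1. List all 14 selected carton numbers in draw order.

2085, 2492, 2899, 3306, 3713, 4120, 192, 599, 1006, 1413, 1820, 2227, 2634, 3041

Selection 1: 2085
Selection 2: 2085 + 407 = 2492
Selection 3: 2492 + 407 = 2899
Selection 4: 2899 + 407 = 3306
Selection 5: 3306 + 407 = 3713
Selection 6: 3713 + 407 = 4120
Selection 7: 4120 + 407 = 4527 → 4527 − 4335 = 192
Selection 8: 192 + 407 = 599
Selection 9: 599 + 407 = 1006
Selection 10: 1006 + 407 = 1413
Selection 11: 1413 + 407 = 1820
Selection 12: 1820 + 407 = 2227
Selection 13: 2227 + 407 = 2634
Selection 14: 2634 + 407 = 3041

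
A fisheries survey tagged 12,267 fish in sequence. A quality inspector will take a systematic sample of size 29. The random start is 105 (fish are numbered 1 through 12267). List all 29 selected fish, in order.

105, 528, 951, 1374, 1797, 2220, 2643, 3066, 3489, 3912, 4335, 4758, 5181, 5604, 6027, 6450, 6873, 7296, 7719, 8142, 8565, 8988, 9411, 9834, 10257, 10680, 11103, 11526, 11949

k = N/n = 12267/29 = 423
fish 1: 105
fish 2: 105 + 423 = 528
fish 3: 528 + 423 = 951
fish 4: 951 + 423 = 1374
fish 5: 1374 + 423 = 1797
fish 6: 1797 + 423 = 2220
fish 7: 2220 + 423 = 2643
fish 8: 2643 + 423 = 3066
fish 9: 3066 + 423 = 3489
fish 10: 3489 + 423 = 3912
fish 11: 3912 + 423 = 4335
fish 12: 4335 + 423 = 4758
fish 13: 4758 + 423 = 5181
fish 14: 5181 + 423 = 5604
fish 15: 5604 + 423 = 6027
fish 16: 6027 + 423 = 6450
fish 17: 6450 + 423 = 6873
fish 18: 6873 + 423 = 7296
fish 19: 7296 + 423 = 7719
fish 20: 7719 + 423 = 8142
fish 21: 8142 + 423 = 8565
fish 22: 8565 + 423 = 8988
fish 23: 8988 + 423 = 9411
fish 24: 9411 + 423 = 9834
fish 25: 9834 + 423 = 10257
fish 26: 10257 + 423 = 10680
fish 27: 10680 + 423 = 11103
fish 28: 11103 + 423 = 11526
fish 29: 11526 + 423 = 11949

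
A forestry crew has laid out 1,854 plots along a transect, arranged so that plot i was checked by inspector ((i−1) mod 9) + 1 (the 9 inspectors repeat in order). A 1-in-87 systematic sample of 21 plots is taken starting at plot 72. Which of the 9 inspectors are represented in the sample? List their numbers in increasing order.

Consecutive selections differ by k = 87, so their inspector numbers differ by 87 mod 9 = 6.
gcd(87, 9) = 3, so the sample visits 9/3 = 3 distinct residues mod 9.
Start 72 is inspector 9; the inspectors hit are 3, 6, 9.

3, 6, 9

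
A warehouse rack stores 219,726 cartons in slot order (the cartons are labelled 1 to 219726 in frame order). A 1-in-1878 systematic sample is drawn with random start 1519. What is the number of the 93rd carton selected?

174295

k = 1878
93rd selection = r + (93−1)·k = 1519 + 92×1878 = 1519 + 172776 = 174295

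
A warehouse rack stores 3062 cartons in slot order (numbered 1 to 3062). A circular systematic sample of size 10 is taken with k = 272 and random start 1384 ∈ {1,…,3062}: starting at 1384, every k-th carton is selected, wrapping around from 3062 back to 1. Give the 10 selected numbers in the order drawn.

Selection 1: 1384
Selection 2: 1384 + 272 = 1656
Selection 3: 1656 + 272 = 1928
Selection 4: 1928 + 272 = 2200
Selection 5: 2200 + 272 = 2472
Selection 6: 2472 + 272 = 2744
Selection 7: 2744 + 272 = 3016
Selection 8: 3016 + 272 = 3288 → 3288 − 3062 = 226
Selection 9: 226 + 272 = 498
Selection 10: 498 + 272 = 770

1384, 1656, 1928, 2200, 2472, 2744, 3016, 226, 498, 770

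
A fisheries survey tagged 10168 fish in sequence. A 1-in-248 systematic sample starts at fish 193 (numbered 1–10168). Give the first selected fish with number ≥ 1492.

k = 248
Steps past start: ⌈(1492 − 193)/248⌉ = ⌈1299/248⌉ = 6
Selected fish: 193 + 6×248 = 1681

1681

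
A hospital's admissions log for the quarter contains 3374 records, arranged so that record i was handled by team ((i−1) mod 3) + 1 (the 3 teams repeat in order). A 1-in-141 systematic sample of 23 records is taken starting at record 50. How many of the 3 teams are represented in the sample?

Consecutive selections differ by k = 141, so their team numbers differ by 141 mod 3 = 0.
gcd(141, 3) = 3, so the sample visits 3/3 = 1 distinct residues mod 3.
Start 50 is team 2; the teams hit are 2.

1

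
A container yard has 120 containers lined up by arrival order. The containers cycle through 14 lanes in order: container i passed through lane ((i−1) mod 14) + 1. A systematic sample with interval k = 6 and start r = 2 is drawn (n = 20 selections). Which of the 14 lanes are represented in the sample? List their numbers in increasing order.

Consecutive selections differ by k = 6, so their lane numbers differ by 6 mod 14 = 6.
gcd(6, 14) = 2, so the sample visits 14/2 = 7 distinct residues mod 14.
Start 2 is lane 2; the lanes hit are 2, 4, 6, 8, 10, 12, 14.

2, 4, 6, 8, 10, 12, 14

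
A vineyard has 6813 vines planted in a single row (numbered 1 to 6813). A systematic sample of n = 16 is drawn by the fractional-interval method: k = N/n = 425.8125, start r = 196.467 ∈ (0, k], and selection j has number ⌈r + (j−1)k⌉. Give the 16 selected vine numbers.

j=1: r + 0k = 196.467 → ⌈·⌉ = 197
j=2: r + 1k = 622.2795 → ⌈·⌉ = 623
j=3: r + 2k = 1048.092 → ⌈·⌉ = 1049
j=4: r + 3k = 1473.9045 → ⌈·⌉ = 1474
j=5: r + 4k = 1899.717 → ⌈·⌉ = 1900
j=6: r + 5k = 2325.5295 → ⌈·⌉ = 2326
j=7: r + 6k = 2751.342 → ⌈·⌉ = 2752
j=8: r + 7k = 3177.1545 → ⌈·⌉ = 3178
j=9: r + 8k = 3602.967 → ⌈·⌉ = 3603
j=10: r + 9k = 4028.7795 → ⌈·⌉ = 4029
j=11: r + 10k = 4454.592 → ⌈·⌉ = 4455
j=12: r + 11k = 4880.4045 → ⌈·⌉ = 4881
j=13: r + 12k = 5306.217 → ⌈·⌉ = 5307
j=14: r + 13k = 5732.0295 → ⌈·⌉ = 5733
j=15: r + 14k = 6157.842 → ⌈·⌉ = 6158
j=16: r + 15k = 6583.6545 → ⌈·⌉ = 6584

197, 623, 1049, 1474, 1900, 2326, 2752, 3178, 3603, 4029, 4455, 4881, 5307, 5733, 6158, 6584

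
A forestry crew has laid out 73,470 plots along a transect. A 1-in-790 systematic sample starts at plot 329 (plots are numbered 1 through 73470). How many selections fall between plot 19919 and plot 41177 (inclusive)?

27

k = 790
First selection ≥ 19919: 329 + ⌈(19919−329)/790⌉·790 = 329 + 25×790 = 20079
Last selection ≤ 41177: 329 + ⌊(41177−329)/790⌋·790 = 329 + 51×790 = 40619
Count = 51 − 25 + 1 = 27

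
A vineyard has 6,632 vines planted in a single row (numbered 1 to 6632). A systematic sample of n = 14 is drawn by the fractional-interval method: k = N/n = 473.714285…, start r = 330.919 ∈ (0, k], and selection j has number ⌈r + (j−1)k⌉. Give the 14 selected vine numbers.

331, 805, 1279, 1753, 2226, 2700, 3174, 3647, 4121, 4595, 5069, 5542, 6016, 6490

j=1: r + 0k = 330.919 → ⌈·⌉ = 331
j=2: r + 1k = 804.633285… → ⌈·⌉ = 805
j=3: r + 2k = 1278.347571… → ⌈·⌉ = 1279
j=4: r + 3k = 1752.061857… → ⌈·⌉ = 1753
j=5: r + 4k = 2225.776142… → ⌈·⌉ = 2226
j=6: r + 5k = 2699.490428… → ⌈·⌉ = 2700
j=7: r + 6k = 3173.204714… → ⌈·⌉ = 3174
j=8: r + 7k = 3646.919 → ⌈·⌉ = 3647
j=9: r + 8k = 4120.633285… → ⌈·⌉ = 4121
j=10: r + 9k = 4594.347571… → ⌈·⌉ = 4595
j=11: r + 10k = 5068.061857… → ⌈·⌉ = 5069
j=12: r + 11k = 5541.776142… → ⌈·⌉ = 5542
j=13: r + 12k = 6015.490428… → ⌈·⌉ = 6016
j=14: r + 13k = 6489.204714… → ⌈·⌉ = 6490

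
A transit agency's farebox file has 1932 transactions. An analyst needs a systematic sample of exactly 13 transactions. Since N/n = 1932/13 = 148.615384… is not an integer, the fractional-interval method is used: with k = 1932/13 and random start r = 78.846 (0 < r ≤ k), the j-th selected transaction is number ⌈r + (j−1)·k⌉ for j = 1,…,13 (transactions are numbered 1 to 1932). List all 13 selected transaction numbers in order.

79, 228, 377, 525, 674, 822, 971, 1120, 1268, 1417, 1565, 1714, 1863

j=1: r + 0k = 78.846 → ⌈·⌉ = 79
j=2: r + 1k = 227.461384… → ⌈·⌉ = 228
j=3: r + 2k = 376.076769… → ⌈·⌉ = 377
j=4: r + 3k = 524.692153… → ⌈·⌉ = 525
j=5: r + 4k = 673.307538… → ⌈·⌉ = 674
j=6: r + 5k = 821.922923… → ⌈·⌉ = 822
j=7: r + 6k = 970.538307… → ⌈·⌉ = 971
j=8: r + 7k = 1119.153692… → ⌈·⌉ = 1120
j=9: r + 8k = 1267.769076… → ⌈·⌉ = 1268
j=10: r + 9k = 1416.384461… → ⌈·⌉ = 1417
j=11: r + 10k = 1564.999846… → ⌈·⌉ = 1565
j=12: r + 11k = 1713.615230… → ⌈·⌉ = 1714
j=13: r + 12k = 1862.230615… → ⌈·⌉ = 1863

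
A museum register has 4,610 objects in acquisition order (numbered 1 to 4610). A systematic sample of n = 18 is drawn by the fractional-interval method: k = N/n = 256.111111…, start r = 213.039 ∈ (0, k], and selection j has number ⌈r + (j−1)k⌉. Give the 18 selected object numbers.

214, 470, 726, 982, 1238, 1494, 1750, 2006, 2262, 2519, 2775, 3031, 3287, 3543, 3799, 4055, 4311, 4567

j=1: r + 0k = 213.039 → ⌈·⌉ = 214
j=2: r + 1k = 469.150111… → ⌈·⌉ = 470
j=3: r + 2k = 725.261222… → ⌈·⌉ = 726
j=4: r + 3k = 981.372333… → ⌈·⌉ = 982
j=5: r + 4k = 1237.483444… → ⌈·⌉ = 1238
j=6: r + 5k = 1493.594555… → ⌈·⌉ = 1494
j=7: r + 6k = 1749.705666… → ⌈·⌉ = 1750
j=8: r + 7k = 2005.816777… → ⌈·⌉ = 2006
j=9: r + 8k = 2261.927888… → ⌈·⌉ = 2262
j=10: r + 9k = 2518.039 → ⌈·⌉ = 2519
j=11: r + 10k = 2774.150111… → ⌈·⌉ = 2775
j=12: r + 11k = 3030.261222… → ⌈·⌉ = 3031
j=13: r + 12k = 3286.372333… → ⌈·⌉ = 3287
j=14: r + 13k = 3542.483444… → ⌈·⌉ = 3543
j=15: r + 14k = 3798.594555… → ⌈·⌉ = 3799
j=16: r + 15k = 4054.705666… → ⌈·⌉ = 4055
j=17: r + 16k = 4310.816777… → ⌈·⌉ = 4311
j=18: r + 17k = 4566.927888… → ⌈·⌉ = 4567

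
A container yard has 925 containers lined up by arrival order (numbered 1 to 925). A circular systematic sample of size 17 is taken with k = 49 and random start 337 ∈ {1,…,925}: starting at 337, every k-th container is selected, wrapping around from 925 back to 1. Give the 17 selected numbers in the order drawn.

Selection 1: 337
Selection 2: 337 + 49 = 386
Selection 3: 386 + 49 = 435
Selection 4: 435 + 49 = 484
Selection 5: 484 + 49 = 533
Selection 6: 533 + 49 = 582
Selection 7: 582 + 49 = 631
Selection 8: 631 + 49 = 680
Selection 9: 680 + 49 = 729
Selection 10: 729 + 49 = 778
Selection 11: 778 + 49 = 827
Selection 12: 827 + 49 = 876
Selection 13: 876 + 49 = 925
Selection 14: 925 + 49 = 974 → 974 − 925 = 49
Selection 15: 49 + 49 = 98
Selection 16: 98 + 49 = 147
Selection 17: 147 + 49 = 196

337, 386, 435, 484, 533, 582, 631, 680, 729, 778, 827, 876, 925, 49, 98, 147, 196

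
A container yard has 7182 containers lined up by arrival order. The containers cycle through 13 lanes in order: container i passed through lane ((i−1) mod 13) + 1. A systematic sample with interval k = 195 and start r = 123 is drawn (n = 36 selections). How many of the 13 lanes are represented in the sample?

1

Consecutive selections differ by k = 195, so their lane numbers differ by 195 mod 13 = 0.
gcd(195, 13) = 13, so the sample visits 13/13 = 1 distinct residues mod 13.
Start 123 is lane 6; the lanes hit are 6.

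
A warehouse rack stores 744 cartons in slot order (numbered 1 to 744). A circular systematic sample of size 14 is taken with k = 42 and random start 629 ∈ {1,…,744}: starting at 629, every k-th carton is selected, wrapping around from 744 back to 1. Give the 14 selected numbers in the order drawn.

629, 671, 713, 11, 53, 95, 137, 179, 221, 263, 305, 347, 389, 431

Selection 1: 629
Selection 2: 629 + 42 = 671
Selection 3: 671 + 42 = 713
Selection 4: 713 + 42 = 755 → 755 − 744 = 11
Selection 5: 11 + 42 = 53
Selection 6: 53 + 42 = 95
Selection 7: 95 + 42 = 137
Selection 8: 137 + 42 = 179
Selection 9: 179 + 42 = 221
Selection 10: 221 + 42 = 263
Selection 11: 263 + 42 = 305
Selection 12: 305 + 42 = 347
Selection 13: 347 + 42 = 389
Selection 14: 389 + 42 = 431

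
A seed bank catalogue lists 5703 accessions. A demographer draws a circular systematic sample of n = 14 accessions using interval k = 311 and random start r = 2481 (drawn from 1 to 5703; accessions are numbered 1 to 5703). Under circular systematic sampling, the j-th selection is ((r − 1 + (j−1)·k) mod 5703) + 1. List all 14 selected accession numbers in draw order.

Selection 1: 2481
Selection 2: 2481 + 311 = 2792
Selection 3: 2792 + 311 = 3103
Selection 4: 3103 + 311 = 3414
Selection 5: 3414 + 311 = 3725
Selection 6: 3725 + 311 = 4036
Selection 7: 4036 + 311 = 4347
Selection 8: 4347 + 311 = 4658
Selection 9: 4658 + 311 = 4969
Selection 10: 4969 + 311 = 5280
Selection 11: 5280 + 311 = 5591
Selection 12: 5591 + 311 = 5902 → 5902 − 5703 = 199
Selection 13: 199 + 311 = 510
Selection 14: 510 + 311 = 821

2481, 2792, 3103, 3414, 3725, 4036, 4347, 4658, 4969, 5280, 5591, 199, 510, 821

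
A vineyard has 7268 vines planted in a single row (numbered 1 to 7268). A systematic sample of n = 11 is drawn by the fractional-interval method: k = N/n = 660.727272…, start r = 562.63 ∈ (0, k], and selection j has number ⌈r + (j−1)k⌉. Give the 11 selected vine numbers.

j=1: r + 0k = 562.63 → ⌈·⌉ = 563
j=2: r + 1k = 1223.357272… → ⌈·⌉ = 1224
j=3: r + 2k = 1884.084545… → ⌈·⌉ = 1885
j=4: r + 3k = 2544.811818… → ⌈·⌉ = 2545
j=5: r + 4k = 3205.539090… → ⌈·⌉ = 3206
j=6: r + 5k = 3866.266363… → ⌈·⌉ = 3867
j=7: r + 6k = 4526.993636… → ⌈·⌉ = 4527
j=8: r + 7k = 5187.720909… → ⌈·⌉ = 5188
j=9: r + 8k = 5848.448181… → ⌈·⌉ = 5849
j=10: r + 9k = 6509.175454… → ⌈·⌉ = 6510
j=11: r + 10k = 7169.902727… → ⌈·⌉ = 7170

563, 1224, 1885, 2545, 3206, 3867, 4527, 5188, 5849, 6510, 7170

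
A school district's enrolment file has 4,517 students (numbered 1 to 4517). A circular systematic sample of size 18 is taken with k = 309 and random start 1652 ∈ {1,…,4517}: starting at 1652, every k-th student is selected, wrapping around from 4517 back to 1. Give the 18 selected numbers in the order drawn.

Selection 1: 1652
Selection 2: 1652 + 309 = 1961
Selection 3: 1961 + 309 = 2270
Selection 4: 2270 + 309 = 2579
Selection 5: 2579 + 309 = 2888
Selection 6: 2888 + 309 = 3197
Selection 7: 3197 + 309 = 3506
Selection 8: 3506 + 309 = 3815
Selection 9: 3815 + 309 = 4124
Selection 10: 4124 + 309 = 4433
Selection 11: 4433 + 309 = 4742 → 4742 − 4517 = 225
Selection 12: 225 + 309 = 534
Selection 13: 534 + 309 = 843
Selection 14: 843 + 309 = 1152
Selection 15: 1152 + 309 = 1461
Selection 16: 1461 + 309 = 1770
Selection 17: 1770 + 309 = 2079
Selection 18: 2079 + 309 = 2388

1652, 1961, 2270, 2579, 2888, 3197, 3506, 3815, 4124, 4433, 225, 534, 843, 1152, 1461, 1770, 2079, 2388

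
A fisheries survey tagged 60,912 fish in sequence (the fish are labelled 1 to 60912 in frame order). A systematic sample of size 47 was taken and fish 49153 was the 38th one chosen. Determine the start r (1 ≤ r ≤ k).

1201

k = 60912/47 = 1296
r = 49153 − (38−1)×1296 = 49153 − 47952 = 1201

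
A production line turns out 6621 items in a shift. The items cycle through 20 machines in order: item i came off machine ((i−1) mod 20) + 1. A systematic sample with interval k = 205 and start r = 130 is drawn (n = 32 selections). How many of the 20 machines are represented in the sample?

Consecutive selections differ by k = 205, so their machine numbers differ by 205 mod 20 = 5.
gcd(205, 20) = 5, so the sample visits 20/5 = 4 distinct residues mod 20.
Start 130 is machine 10; the machines hit are 5, 10, 15, 20.

4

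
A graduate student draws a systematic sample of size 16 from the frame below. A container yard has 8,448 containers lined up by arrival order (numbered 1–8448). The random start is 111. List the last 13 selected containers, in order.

1695, 2223, 2751, 3279, 3807, 4335, 4863, 5391, 5919, 6447, 6975, 7503, 8031

k = N/n = 8448/16 = 528
4th selection = 111 + 3×528 = 1695
5th: 1695 + 528 = 2223
6th: 2223 + 528 = 2751
7th: 2751 + 528 = 3279
8th: 3279 + 528 = 3807
9th: 3807 + 528 = 4335
10th: 4335 + 528 = 4863
11th: 4863 + 528 = 5391
12th: 5391 + 528 = 5919
13th: 5919 + 528 = 6447
14th: 6447 + 528 = 6975
15th: 6975 + 528 = 7503
16th: 7503 + 528 = 8031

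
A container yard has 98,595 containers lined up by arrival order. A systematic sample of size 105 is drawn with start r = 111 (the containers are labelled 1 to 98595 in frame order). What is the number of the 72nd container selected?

66780

k = 98595/105 = 939
72nd selection = r + (72−1)·k = 111 + 71×939 = 111 + 66669 = 66780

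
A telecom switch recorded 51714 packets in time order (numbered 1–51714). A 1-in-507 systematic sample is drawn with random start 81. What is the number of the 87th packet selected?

43683

k = 507
87th selection = r + (87−1)·k = 81 + 86×507 = 81 + 43602 = 43683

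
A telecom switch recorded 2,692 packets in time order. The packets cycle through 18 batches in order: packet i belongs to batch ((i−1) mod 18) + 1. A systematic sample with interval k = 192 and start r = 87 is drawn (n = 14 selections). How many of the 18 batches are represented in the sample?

Consecutive selections differ by k = 192, so their batch numbers differ by 192 mod 18 = 12.
gcd(192, 18) = 6, so the sample visits 18/6 = 3 distinct residues mod 18.
Start 87 is batch 15; the batches hit are 3, 9, 15.

3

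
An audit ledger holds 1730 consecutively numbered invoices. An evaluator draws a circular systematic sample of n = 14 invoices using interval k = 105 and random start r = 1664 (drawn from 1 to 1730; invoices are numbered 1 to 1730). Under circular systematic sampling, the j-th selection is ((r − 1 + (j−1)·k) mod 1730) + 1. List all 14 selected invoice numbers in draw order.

1664, 39, 144, 249, 354, 459, 564, 669, 774, 879, 984, 1089, 1194, 1299

Selection 1: 1664
Selection 2: 1664 + 105 = 1769 → 1769 − 1730 = 39
Selection 3: 39 + 105 = 144
Selection 4: 144 + 105 = 249
Selection 5: 249 + 105 = 354
Selection 6: 354 + 105 = 459
Selection 7: 459 + 105 = 564
Selection 8: 564 + 105 = 669
Selection 9: 669 + 105 = 774
Selection 10: 774 + 105 = 879
Selection 11: 879 + 105 = 984
Selection 12: 984 + 105 = 1089
Selection 13: 1089 + 105 = 1194
Selection 14: 1194 + 105 = 1299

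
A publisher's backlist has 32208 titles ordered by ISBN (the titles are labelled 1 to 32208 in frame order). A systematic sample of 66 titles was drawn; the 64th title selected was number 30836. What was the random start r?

k = 32208/66 = 488
r = 30836 − (64−1)×488 = 30836 − 30744 = 92

92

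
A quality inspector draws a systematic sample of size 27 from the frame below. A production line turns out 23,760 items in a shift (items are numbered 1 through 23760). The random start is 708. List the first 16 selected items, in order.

k = N/n = 23760/27 = 880
item 1: 708
item 2: 708 + 880 = 1588
item 3: 1588 + 880 = 2468
item 4: 2468 + 880 = 3348
item 5: 3348 + 880 = 4228
item 6: 4228 + 880 = 5108
item 7: 5108 + 880 = 5988
item 8: 5988 + 880 = 6868
item 9: 6868 + 880 = 7748
item 10: 7748 + 880 = 8628
item 11: 8628 + 880 = 9508
item 12: 9508 + 880 = 10388
item 13: 10388 + 880 = 11268
item 14: 11268 + 880 = 12148
item 15: 12148 + 880 = 13028
item 16: 13028 + 880 = 13908

708, 1588, 2468, 3348, 4228, 5108, 5988, 6868, 7748, 8628, 9508, 10388, 11268, 12148, 13028, 13908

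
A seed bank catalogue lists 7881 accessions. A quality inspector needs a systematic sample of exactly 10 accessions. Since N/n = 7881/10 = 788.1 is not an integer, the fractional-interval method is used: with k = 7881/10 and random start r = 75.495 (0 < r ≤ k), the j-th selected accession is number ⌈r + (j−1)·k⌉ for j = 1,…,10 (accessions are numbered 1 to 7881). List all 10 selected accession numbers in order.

76, 864, 1652, 2440, 3228, 4016, 4805, 5593, 6381, 7169

j=1: r + 0k = 75.495 → ⌈·⌉ = 76
j=2: r + 1k = 863.595 → ⌈·⌉ = 864
j=3: r + 2k = 1651.695 → ⌈·⌉ = 1652
j=4: r + 3k = 2439.795 → ⌈·⌉ = 2440
j=5: r + 4k = 3227.895 → ⌈·⌉ = 3228
j=6: r + 5k = 4015.995 → ⌈·⌉ = 4016
j=7: r + 6k = 4804.095 → ⌈·⌉ = 4805
j=8: r + 7k = 5592.195 → ⌈·⌉ = 5593
j=9: r + 8k = 6380.295 → ⌈·⌉ = 6381
j=10: r + 9k = 7168.395 → ⌈·⌉ = 7169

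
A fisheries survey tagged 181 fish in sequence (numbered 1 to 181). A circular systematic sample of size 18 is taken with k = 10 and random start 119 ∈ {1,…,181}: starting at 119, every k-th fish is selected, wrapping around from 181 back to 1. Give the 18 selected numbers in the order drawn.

Selection 1: 119
Selection 2: 119 + 10 = 129
Selection 3: 129 + 10 = 139
Selection 4: 139 + 10 = 149
Selection 5: 149 + 10 = 159
Selection 6: 159 + 10 = 169
Selection 7: 169 + 10 = 179
Selection 8: 179 + 10 = 189 → 189 − 181 = 8
Selection 9: 8 + 10 = 18
Selection 10: 18 + 10 = 28
Selection 11: 28 + 10 = 38
Selection 12: 38 + 10 = 48
Selection 13: 48 + 10 = 58
Selection 14: 58 + 10 = 68
Selection 15: 68 + 10 = 78
Selection 16: 78 + 10 = 88
Selection 17: 88 + 10 = 98
Selection 18: 98 + 10 = 108

119, 129, 139, 149, 159, 169, 179, 8, 18, 28, 38, 48, 58, 68, 78, 88, 98, 108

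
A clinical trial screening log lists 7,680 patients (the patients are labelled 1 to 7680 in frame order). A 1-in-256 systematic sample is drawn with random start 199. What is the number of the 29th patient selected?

7367

k = 256
29th selection = r + (29−1)·k = 199 + 28×256 = 199 + 7168 = 7367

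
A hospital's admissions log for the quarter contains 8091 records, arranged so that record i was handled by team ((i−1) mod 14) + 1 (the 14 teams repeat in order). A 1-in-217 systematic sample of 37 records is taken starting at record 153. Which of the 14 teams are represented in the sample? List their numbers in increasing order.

Consecutive selections differ by k = 217, so their team numbers differ by 217 mod 14 = 7.
gcd(217, 14) = 7, so the sample visits 14/7 = 2 distinct residues mod 14.
Start 153 is team 13; the teams hit are 6, 13.

6, 13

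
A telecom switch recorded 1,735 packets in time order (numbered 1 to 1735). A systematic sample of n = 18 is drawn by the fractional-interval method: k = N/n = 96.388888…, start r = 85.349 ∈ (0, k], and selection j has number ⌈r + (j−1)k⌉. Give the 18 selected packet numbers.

j=1: r + 0k = 85.349 → ⌈·⌉ = 86
j=2: r + 1k = 181.737888… → ⌈·⌉ = 182
j=3: r + 2k = 278.126777… → ⌈·⌉ = 279
j=4: r + 3k = 374.515666… → ⌈·⌉ = 375
j=5: r + 4k = 470.904555… → ⌈·⌉ = 471
j=6: r + 5k = 567.293444… → ⌈·⌉ = 568
j=7: r + 6k = 663.682333… → ⌈·⌉ = 664
j=8: r + 7k = 760.071222… → ⌈·⌉ = 761
j=9: r + 8k = 856.460111… → ⌈·⌉ = 857
j=10: r + 9k = 952.849 → ⌈·⌉ = 953
j=11: r + 10k = 1049.237888… → ⌈·⌉ = 1050
j=12: r + 11k = 1145.626777… → ⌈·⌉ = 1146
j=13: r + 12k = 1242.015666… → ⌈·⌉ = 1243
j=14: r + 13k = 1338.404555… → ⌈·⌉ = 1339
j=15: r + 14k = 1434.793444… → ⌈·⌉ = 1435
j=16: r + 15k = 1531.182333… → ⌈·⌉ = 1532
j=17: r + 16k = 1627.571222… → ⌈·⌉ = 1628
j=18: r + 17k = 1723.960111… → ⌈·⌉ = 1724

86, 182, 279, 375, 471, 568, 664, 761, 857, 953, 1050, 1146, 1243, 1339, 1435, 1532, 1628, 1724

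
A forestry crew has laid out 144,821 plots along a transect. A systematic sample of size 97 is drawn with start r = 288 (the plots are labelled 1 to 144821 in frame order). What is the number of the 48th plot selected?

70459

k = 144821/97 = 1493
48th selection = r + (48−1)·k = 288 + 47×1493 = 288 + 70171 = 70459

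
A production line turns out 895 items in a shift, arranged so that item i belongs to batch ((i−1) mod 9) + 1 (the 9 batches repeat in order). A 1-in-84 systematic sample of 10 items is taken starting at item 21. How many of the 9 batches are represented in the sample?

3

Consecutive selections differ by k = 84, so their batch numbers differ by 84 mod 9 = 3.
gcd(84, 9) = 3, so the sample visits 9/3 = 3 distinct residues mod 9.
Start 21 is batch 3; the batches hit are 3, 6, 9.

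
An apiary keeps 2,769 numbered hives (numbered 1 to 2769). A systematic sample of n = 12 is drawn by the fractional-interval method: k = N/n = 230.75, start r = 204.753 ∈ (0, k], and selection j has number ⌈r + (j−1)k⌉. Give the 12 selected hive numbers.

j=1: r + 0k = 204.753 → ⌈·⌉ = 205
j=2: r + 1k = 435.503 → ⌈·⌉ = 436
j=3: r + 2k = 666.253 → ⌈·⌉ = 667
j=4: r + 3k = 897.003 → ⌈·⌉ = 898
j=5: r + 4k = 1127.753 → ⌈·⌉ = 1128
j=6: r + 5k = 1358.503 → ⌈·⌉ = 1359
j=7: r + 6k = 1589.253 → ⌈·⌉ = 1590
j=8: r + 7k = 1820.003 → ⌈·⌉ = 1821
j=9: r + 8k = 2050.753 → ⌈·⌉ = 2051
j=10: r + 9k = 2281.503 → ⌈·⌉ = 2282
j=11: r + 10k = 2512.253 → ⌈·⌉ = 2513
j=12: r + 11k = 2743.003 → ⌈·⌉ = 2744

205, 436, 667, 898, 1128, 1359, 1590, 1821, 2051, 2282, 2513, 2744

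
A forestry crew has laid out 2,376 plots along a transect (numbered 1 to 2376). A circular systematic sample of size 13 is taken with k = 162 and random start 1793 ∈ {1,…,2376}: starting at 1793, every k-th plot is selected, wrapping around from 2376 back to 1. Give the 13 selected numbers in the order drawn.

Selection 1: 1793
Selection 2: 1793 + 162 = 1955
Selection 3: 1955 + 162 = 2117
Selection 4: 2117 + 162 = 2279
Selection 5: 2279 + 162 = 2441 → 2441 − 2376 = 65
Selection 6: 65 + 162 = 227
Selection 7: 227 + 162 = 389
Selection 8: 389 + 162 = 551
Selection 9: 551 + 162 = 713
Selection 10: 713 + 162 = 875
Selection 11: 875 + 162 = 1037
Selection 12: 1037 + 162 = 1199
Selection 13: 1199 + 162 = 1361

1793, 1955, 2117, 2279, 65, 227, 389, 551, 713, 875, 1037, 1199, 1361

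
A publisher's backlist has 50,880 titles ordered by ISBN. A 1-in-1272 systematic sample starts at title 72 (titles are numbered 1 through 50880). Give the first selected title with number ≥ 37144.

k = 1272
Steps past start: ⌈(37144 − 72)/1272⌉ = ⌈37072/1272⌉ = 30
Selected title: 72 + 30×1272 = 38232

38232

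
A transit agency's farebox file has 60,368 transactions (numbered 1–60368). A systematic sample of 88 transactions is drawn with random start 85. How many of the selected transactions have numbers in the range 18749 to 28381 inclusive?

14

k = 60368/88 = 686
First selection ≥ 18749: 85 + ⌈(18749−85)/686⌉·686 = 85 + 28×686 = 19293
Last selection ≤ 28381: 85 + ⌊(28381−85)/686⌋·686 = 85 + 41×686 = 28211
Count = 41 − 28 + 1 = 14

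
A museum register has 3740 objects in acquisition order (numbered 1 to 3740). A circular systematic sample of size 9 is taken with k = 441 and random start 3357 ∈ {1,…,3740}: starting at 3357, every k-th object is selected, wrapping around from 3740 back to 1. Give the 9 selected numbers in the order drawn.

3357, 58, 499, 940, 1381, 1822, 2263, 2704, 3145

Selection 1: 3357
Selection 2: 3357 + 441 = 3798 → 3798 − 3740 = 58
Selection 3: 58 + 441 = 499
Selection 4: 499 + 441 = 940
Selection 5: 940 + 441 = 1381
Selection 6: 1381 + 441 = 1822
Selection 7: 1822 + 441 = 2263
Selection 8: 2263 + 441 = 2704
Selection 9: 2704 + 441 = 3145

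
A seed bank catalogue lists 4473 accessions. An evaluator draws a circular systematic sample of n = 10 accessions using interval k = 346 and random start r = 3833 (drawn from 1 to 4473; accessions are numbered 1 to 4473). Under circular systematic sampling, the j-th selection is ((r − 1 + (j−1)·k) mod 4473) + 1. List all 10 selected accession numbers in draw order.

3833, 4179, 52, 398, 744, 1090, 1436, 1782, 2128, 2474

Selection 1: 3833
Selection 2: 3833 + 346 = 4179
Selection 3: 4179 + 346 = 4525 → 4525 − 4473 = 52
Selection 4: 52 + 346 = 398
Selection 5: 398 + 346 = 744
Selection 6: 744 + 346 = 1090
Selection 7: 1090 + 346 = 1436
Selection 8: 1436 + 346 = 1782
Selection 9: 1782 + 346 = 2128
Selection 10: 2128 + 346 = 2474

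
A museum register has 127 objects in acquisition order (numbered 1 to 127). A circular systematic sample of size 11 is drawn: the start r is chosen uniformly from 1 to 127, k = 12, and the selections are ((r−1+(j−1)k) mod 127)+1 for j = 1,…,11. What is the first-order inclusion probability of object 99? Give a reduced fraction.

For each position j, as r ranges over 1…127 the j-th selection hits every object exactly once, so object 99 is selected for exactly 11 of the 127 starts.
Inclusion probability = 11/127.

11/127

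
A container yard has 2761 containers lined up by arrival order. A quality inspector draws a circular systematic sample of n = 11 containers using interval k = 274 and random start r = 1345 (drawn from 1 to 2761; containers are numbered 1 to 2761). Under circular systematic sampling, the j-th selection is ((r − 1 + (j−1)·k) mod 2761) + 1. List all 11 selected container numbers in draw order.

1345, 1619, 1893, 2167, 2441, 2715, 228, 502, 776, 1050, 1324

Selection 1: 1345
Selection 2: 1345 + 274 = 1619
Selection 3: 1619 + 274 = 1893
Selection 4: 1893 + 274 = 2167
Selection 5: 2167 + 274 = 2441
Selection 6: 2441 + 274 = 2715
Selection 7: 2715 + 274 = 2989 → 2989 − 2761 = 228
Selection 8: 228 + 274 = 502
Selection 9: 502 + 274 = 776
Selection 10: 776 + 274 = 1050
Selection 11: 1050 + 274 = 1324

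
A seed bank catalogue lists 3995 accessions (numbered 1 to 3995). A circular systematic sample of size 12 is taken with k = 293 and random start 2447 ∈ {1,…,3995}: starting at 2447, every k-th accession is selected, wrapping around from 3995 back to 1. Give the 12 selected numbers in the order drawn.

Selection 1: 2447
Selection 2: 2447 + 293 = 2740
Selection 3: 2740 + 293 = 3033
Selection 4: 3033 + 293 = 3326
Selection 5: 3326 + 293 = 3619
Selection 6: 3619 + 293 = 3912
Selection 7: 3912 + 293 = 4205 → 4205 − 3995 = 210
Selection 8: 210 + 293 = 503
Selection 9: 503 + 293 = 796
Selection 10: 796 + 293 = 1089
Selection 11: 1089 + 293 = 1382
Selection 12: 1382 + 293 = 1675

2447, 2740, 3033, 3326, 3619, 3912, 210, 503, 796, 1089, 1382, 1675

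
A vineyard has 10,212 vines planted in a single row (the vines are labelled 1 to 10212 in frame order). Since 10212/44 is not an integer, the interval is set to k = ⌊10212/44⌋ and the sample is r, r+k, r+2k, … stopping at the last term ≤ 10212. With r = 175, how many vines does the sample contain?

44

k = ⌊10212/44⌋ = 232
Achieved size = ⌊(10212 − 175)/232⌋ + 1 = ⌊10037/232⌋ + 1 = 43 + 1 = 44
(last selection: 175 + 43×232 = 10151 ≤ 10212; next would be 10383 > 10212)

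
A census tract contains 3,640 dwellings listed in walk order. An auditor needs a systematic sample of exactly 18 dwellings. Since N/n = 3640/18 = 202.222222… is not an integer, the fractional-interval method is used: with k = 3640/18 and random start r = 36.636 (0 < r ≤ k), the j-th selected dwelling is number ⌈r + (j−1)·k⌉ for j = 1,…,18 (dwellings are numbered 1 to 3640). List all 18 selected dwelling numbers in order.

j=1: r + 0k = 36.636 → ⌈·⌉ = 37
j=2: r + 1k = 238.858222… → ⌈·⌉ = 239
j=3: r + 2k = 441.080444… → ⌈·⌉ = 442
j=4: r + 3k = 643.302666… → ⌈·⌉ = 644
j=5: r + 4k = 845.524888… → ⌈·⌉ = 846
j=6: r + 5k = 1047.747111… → ⌈·⌉ = 1048
j=7: r + 6k = 1249.969333… → ⌈·⌉ = 1250
j=8: r + 7k = 1452.191555… → ⌈·⌉ = 1453
j=9: r + 8k = 1654.413777… → ⌈·⌉ = 1655
j=10: r + 9k = 1856.636 → ⌈·⌉ = 1857
j=11: r + 10k = 2058.858222… → ⌈·⌉ = 2059
j=12: r + 11k = 2261.080444… → ⌈·⌉ = 2262
j=13: r + 12k = 2463.302666… → ⌈·⌉ = 2464
j=14: r + 13k = 2665.524888… → ⌈·⌉ = 2666
j=15: r + 14k = 2867.747111… → ⌈·⌉ = 2868
j=16: r + 15k = 3069.969333… → ⌈·⌉ = 3070
j=17: r + 16k = 3272.191555… → ⌈·⌉ = 3273
j=18: r + 17k = 3474.413777… → ⌈·⌉ = 3475

37, 239, 442, 644, 846, 1048, 1250, 1453, 1655, 1857, 2059, 2262, 2464, 2666, 2868, 3070, 3273, 3475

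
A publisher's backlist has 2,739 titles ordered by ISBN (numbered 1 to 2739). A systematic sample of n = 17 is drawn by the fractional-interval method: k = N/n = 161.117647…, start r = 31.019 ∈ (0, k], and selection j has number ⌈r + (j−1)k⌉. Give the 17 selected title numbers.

32, 193, 354, 515, 676, 837, 998, 1159, 1320, 1482, 1643, 1804, 1965, 2126, 2287, 2448, 2609

j=1: r + 0k = 31.019 → ⌈·⌉ = 32
j=2: r + 1k = 192.136647… → ⌈·⌉ = 193
j=3: r + 2k = 353.254294… → ⌈·⌉ = 354
j=4: r + 3k = 514.371941… → ⌈·⌉ = 515
j=5: r + 4k = 675.489588… → ⌈·⌉ = 676
j=6: r + 5k = 836.607235… → ⌈·⌉ = 837
j=7: r + 6k = 997.724882… → ⌈·⌉ = 998
j=8: r + 7k = 1158.842529… → ⌈·⌉ = 1159
j=9: r + 8k = 1319.960176… → ⌈·⌉ = 1320
j=10: r + 9k = 1481.077823… → ⌈·⌉ = 1482
j=11: r + 10k = 1642.195470… → ⌈·⌉ = 1643
j=12: r + 11k = 1803.313117… → ⌈·⌉ = 1804
j=13: r + 12k = 1964.430764… → ⌈·⌉ = 1965
j=14: r + 13k = 2125.548411… → ⌈·⌉ = 2126
j=15: r + 14k = 2286.666058… → ⌈·⌉ = 2287
j=16: r + 15k = 2447.783705… → ⌈·⌉ = 2448
j=17: r + 16k = 2608.901352… → ⌈·⌉ = 2609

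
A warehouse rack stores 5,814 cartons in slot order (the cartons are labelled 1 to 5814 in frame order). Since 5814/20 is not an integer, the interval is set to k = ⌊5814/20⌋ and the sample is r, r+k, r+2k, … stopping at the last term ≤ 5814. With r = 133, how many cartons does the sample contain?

k = ⌊5814/20⌋ = 290
Achieved size = ⌊(5814 − 133)/290⌋ + 1 = ⌊5681/290⌋ + 1 = 19 + 1 = 20
(last selection: 133 + 19×290 = 5643 ≤ 5814; next would be 5933 > 5814)

20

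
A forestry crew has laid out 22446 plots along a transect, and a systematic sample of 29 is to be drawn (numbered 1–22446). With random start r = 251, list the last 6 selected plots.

18053, 18827, 19601, 20375, 21149, 21923

k = N/n = 22446/29 = 774
24th selection = 251 + 23×774 = 18053
25th: 18053 + 774 = 18827
26th: 18827 + 774 = 19601
27th: 19601 + 774 = 20375
28th: 20375 + 774 = 21149
29th: 21149 + 774 = 21923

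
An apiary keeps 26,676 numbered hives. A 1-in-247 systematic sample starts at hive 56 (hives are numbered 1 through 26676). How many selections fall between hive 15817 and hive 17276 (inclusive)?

k = 247
First selection ≥ 15817: 56 + ⌈(15817−56)/247⌉·247 = 56 + 64×247 = 15864
Last selection ≤ 17276: 56 + ⌊(17276−56)/247⌋·247 = 56 + 69×247 = 17099
Count = 69 − 64 + 1 = 6

6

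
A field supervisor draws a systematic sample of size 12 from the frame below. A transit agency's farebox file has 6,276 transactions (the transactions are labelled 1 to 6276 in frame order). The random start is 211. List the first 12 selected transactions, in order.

211, 734, 1257, 1780, 2303, 2826, 3349, 3872, 4395, 4918, 5441, 5964

k = N/n = 6276/12 = 523
transaction 1: 211
transaction 2: 211 + 523 = 734
transaction 3: 734 + 523 = 1257
transaction 4: 1257 + 523 = 1780
transaction 5: 1780 + 523 = 2303
transaction 6: 2303 + 523 = 2826
transaction 7: 2826 + 523 = 3349
transaction 8: 3349 + 523 = 3872
transaction 9: 3872 + 523 = 4395
transaction 10: 4395 + 523 = 4918
transaction 11: 4918 + 523 = 5441
transaction 12: 5441 + 523 = 5964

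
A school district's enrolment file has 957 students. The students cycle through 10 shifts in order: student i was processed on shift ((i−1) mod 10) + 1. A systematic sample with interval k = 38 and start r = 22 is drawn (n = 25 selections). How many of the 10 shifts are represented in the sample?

Consecutive selections differ by k = 38, so their shift numbers differ by 38 mod 10 = 8.
gcd(38, 10) = 2, so the sample visits 10/2 = 5 distinct residues mod 10.
Start 22 is shift 2; the shifts hit are 2, 4, 6, 8, 10.

5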